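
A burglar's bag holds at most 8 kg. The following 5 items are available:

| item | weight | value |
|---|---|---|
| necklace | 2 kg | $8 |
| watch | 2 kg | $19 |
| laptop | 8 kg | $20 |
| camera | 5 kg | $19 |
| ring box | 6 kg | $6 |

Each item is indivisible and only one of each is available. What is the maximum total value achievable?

Check high-value combinations within 8 kg:
- watch+camera: weight 2+5=7, value 19+19=38
- necklace+watch: weight 2+2=4, value 8+19=27
- necklace+camera: weight 2+5=7, value 8+19=27
- watch+ring box: weight 2+6=8, value 19+6=25
- laptop: weight 8, value 20
Best: $38.

$38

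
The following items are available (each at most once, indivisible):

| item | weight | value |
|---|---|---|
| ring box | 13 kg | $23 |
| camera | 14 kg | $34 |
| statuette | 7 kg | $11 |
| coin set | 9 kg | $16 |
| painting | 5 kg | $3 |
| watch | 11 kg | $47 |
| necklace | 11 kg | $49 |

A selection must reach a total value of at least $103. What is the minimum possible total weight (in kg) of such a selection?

Subsets with value ≥ 103, sorted by total weight:
- statuette+watch+necklace: weight 29, value 107
- coin set+watch+necklace: weight 31, value 112
- statuette+painting+watch+necklace: weight 34, value 110
- ring box+watch+necklace: weight 35, value 119
Minimum weight: 29 kg.

29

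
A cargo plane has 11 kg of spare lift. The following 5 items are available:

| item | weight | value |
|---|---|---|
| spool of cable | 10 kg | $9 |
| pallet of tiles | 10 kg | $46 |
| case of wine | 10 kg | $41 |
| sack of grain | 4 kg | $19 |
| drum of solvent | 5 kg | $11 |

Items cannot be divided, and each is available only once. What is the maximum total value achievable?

$46

Check high-value combinations within 11 kg:
- pallet of tiles: weight 10, value 46
- case of wine: weight 10, value 41
- sack of grain+drum of solvent: weight 4+5=9, value 19+11=30
- sack of grain: weight 4, value 19
Best: $46.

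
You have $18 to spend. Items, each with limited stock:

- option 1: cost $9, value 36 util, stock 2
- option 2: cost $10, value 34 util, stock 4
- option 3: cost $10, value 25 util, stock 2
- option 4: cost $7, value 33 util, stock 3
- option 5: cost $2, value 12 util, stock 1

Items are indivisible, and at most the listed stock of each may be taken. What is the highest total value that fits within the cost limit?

Top feasible selections:
- 1×option 1 + 1×option 4 + 1×option 5: cost 18, value 81
- 2×option 4 + 1×option 5: cost 16, value 78
Best: 81 util.

81 util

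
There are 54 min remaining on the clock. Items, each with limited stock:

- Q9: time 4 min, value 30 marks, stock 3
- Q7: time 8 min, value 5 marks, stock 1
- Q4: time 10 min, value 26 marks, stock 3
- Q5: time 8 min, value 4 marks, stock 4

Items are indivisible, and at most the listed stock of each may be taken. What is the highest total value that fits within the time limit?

173 marks

Top feasible selections:
- 3×Q9 + 1×Q7 + 3×Q4: time 50, value 173
- 3×Q9 + 3×Q4 + 1×Q5: time 50, value 172
- 3×Q9 + 3×Q4: time 42, value 168
Best: 173 marks.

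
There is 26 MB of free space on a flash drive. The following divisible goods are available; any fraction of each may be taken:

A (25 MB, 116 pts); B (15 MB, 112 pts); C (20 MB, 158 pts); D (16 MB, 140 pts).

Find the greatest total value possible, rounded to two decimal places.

219.00

Take in order of value per unit:
- D (140/16 per unit): all 16 → value 140, running total 140.00
- C (158/20 per unit): 10 of 20 → value 10×158/20 = 79.0000, running total 219.00
Total 219.00.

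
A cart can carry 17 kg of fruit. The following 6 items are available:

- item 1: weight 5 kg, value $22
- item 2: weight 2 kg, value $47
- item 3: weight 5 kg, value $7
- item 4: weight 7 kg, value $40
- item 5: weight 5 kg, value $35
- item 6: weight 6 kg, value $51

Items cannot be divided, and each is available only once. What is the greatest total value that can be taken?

Check high-value combinations within 17 kg:
- item 2+item 4+item 6: weight 2+7+6=15, value 47+40+51=138
- item 2+item 5+item 6: weight 2+5+6=13, value 47+35+51=133
- item 2+item 4+item 5: weight 2+7+5=14, value 47+40+35=122
- item 1+item 2+item 6: weight 5+2+6=13, value 22+47+51=120
Best: $138.

$138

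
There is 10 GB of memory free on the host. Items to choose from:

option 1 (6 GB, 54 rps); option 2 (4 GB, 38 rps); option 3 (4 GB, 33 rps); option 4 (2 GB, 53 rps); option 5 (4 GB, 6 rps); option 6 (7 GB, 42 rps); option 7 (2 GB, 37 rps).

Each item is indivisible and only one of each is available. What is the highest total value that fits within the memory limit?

This is a 0/1 knapsack; check combinations near the capacity.
- option 1+option 4+option 7: memory 6+2+2=10, value 54+53+37=144
- option 2+option 4+option 7: memory 4+2+2=8, value 38+53+37=128
- option 2+option 3+option 4: memory 4+4+2=10, value 38+33+53=124
Best: 144 rps.

144 rps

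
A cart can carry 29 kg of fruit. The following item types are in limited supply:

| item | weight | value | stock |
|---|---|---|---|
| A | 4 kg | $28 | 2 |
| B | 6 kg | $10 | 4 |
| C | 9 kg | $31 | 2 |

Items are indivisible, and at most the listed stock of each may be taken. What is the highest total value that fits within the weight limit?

$118

Top feasible selections:
- 2×A + 2×C: weight 26, value 118
- 2×A + 2×B + 1×C: weight 29, value 107
- 1×A + 1×B + 2×C: weight 28, value 100
- 2×A + 1×B + 1×C: weight 23, value 97
Best: $118.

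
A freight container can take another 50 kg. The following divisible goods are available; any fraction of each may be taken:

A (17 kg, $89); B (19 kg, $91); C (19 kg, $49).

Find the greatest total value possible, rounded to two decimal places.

216.11

Take in order of value per unit:
- A (89/17 per unit): all 17 → value 89, running total 89.00
- B (91/19 per unit): all 19 → value 91, running total 180.00
- C (49/19 per unit): 14 of 19 → value 14×49/19 = 36.1053, running total 216.11
Total 216.11.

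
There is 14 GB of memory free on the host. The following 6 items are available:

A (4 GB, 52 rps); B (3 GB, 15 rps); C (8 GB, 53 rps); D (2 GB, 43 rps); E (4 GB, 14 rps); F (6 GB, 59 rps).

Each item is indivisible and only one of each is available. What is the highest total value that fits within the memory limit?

Check high-value combinations within 14 GB:
- A+D+F: memory 4+2+6=12, value 52+43+59=154
- A+C+D: memory 4+8+2=14, value 52+53+43=148
- A+B+F: memory 4+3+6=13, value 52+15+59=126
- A+E+F: memory 4+4+6=14, value 52+14+59=125
- A+B+D+E: memory 4+3+2+4=13, value 52+15+43+14=124
Best: 154 rps.

154 rps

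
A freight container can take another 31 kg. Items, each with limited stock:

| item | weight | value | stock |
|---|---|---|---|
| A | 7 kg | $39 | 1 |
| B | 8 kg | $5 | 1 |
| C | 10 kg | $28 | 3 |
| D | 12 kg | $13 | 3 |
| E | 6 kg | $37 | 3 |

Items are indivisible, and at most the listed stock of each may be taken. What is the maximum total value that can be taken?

$150

Best selections within weight 31 and stock limits:
- 1×A + 3×E: weight 25, value 150
- 1×A + 1×C + 2×E: weight 29, value 141
- 1×C + 3×E: weight 28, value 139
Best: $150.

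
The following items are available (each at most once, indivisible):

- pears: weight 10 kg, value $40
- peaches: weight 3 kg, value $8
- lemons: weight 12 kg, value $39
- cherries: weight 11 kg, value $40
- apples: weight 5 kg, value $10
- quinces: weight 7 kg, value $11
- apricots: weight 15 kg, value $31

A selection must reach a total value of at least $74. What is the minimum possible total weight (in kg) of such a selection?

Subsets with value ≥ 74, sorted by total weight:
- pears+cherries: weight 21, value 80
- pears+lemons: weight 22, value 79
- lemons+cherries: weight 23, value 79
- pears+peaches+cherries: weight 24, value 88
Minimum weight: 21 kg.

21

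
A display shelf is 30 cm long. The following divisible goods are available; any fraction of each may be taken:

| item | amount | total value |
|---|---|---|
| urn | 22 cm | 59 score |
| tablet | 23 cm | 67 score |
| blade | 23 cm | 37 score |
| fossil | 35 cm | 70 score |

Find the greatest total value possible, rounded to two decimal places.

85.77

Take in order of value per unit:
- tablet (67/23 per unit): all 23 → value 67, running total 67.00
- urn (59/22 per unit): 7 of 22 → value 7×59/22 = 18.7727, running total 85.77
Total 85.77.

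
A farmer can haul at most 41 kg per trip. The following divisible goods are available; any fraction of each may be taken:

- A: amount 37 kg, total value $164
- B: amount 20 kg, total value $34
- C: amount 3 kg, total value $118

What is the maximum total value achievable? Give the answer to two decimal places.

Take in order of value per unit:
- C (118/3 per unit): all 3 → value 118, running total 118.00
- A (164/37 per unit): all 37 → value 164, running total 282.00
- B (34/20 per unit): 1 of 20 → value 1×34/20 = 1.7000, running total 283.70
Total 283.70.

283.70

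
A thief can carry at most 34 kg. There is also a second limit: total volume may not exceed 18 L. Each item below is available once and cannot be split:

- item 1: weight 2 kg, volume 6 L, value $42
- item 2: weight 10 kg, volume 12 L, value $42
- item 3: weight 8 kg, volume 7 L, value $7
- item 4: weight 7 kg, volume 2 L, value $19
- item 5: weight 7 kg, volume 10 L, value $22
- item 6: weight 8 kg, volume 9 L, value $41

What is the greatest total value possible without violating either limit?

Feasible sets respecting both limits:
- item 1+item 4+item 6: weight 17, volume 17, value 102
- item 1+item 2: weight 12, volume 18, value 84
- item 1+item 4+item 5: weight 16, volume 18, value 83
- item 1+item 6: weight 10, volume 15, value 83
Best: $102.

$102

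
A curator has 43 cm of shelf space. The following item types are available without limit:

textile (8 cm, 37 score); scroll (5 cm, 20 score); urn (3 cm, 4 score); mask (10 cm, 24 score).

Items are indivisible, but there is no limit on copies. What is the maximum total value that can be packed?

Best value-per-unit is textile at 37/8; filling with it alone gives 5×37 = 185.
Optimal mix: 5×textile + 1×urn → length 43, value 189.

189 score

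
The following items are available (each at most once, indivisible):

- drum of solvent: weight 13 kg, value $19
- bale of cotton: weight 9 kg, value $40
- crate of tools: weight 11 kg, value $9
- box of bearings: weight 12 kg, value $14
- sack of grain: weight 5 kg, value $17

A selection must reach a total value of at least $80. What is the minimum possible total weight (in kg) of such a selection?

37

Subsets with value ≥ 80, sorted by total weight:
- bale of cotton+crate of tools+box of bearings+sack of grain: weight 37, value 80
- drum of solvent+bale of cotton+crate of tools+sack of grain: weight 38, value 85
- drum of solvent+bale of cotton+box of bearings+sack of grain: weight 39, value 90
Minimum weight: 37 kg.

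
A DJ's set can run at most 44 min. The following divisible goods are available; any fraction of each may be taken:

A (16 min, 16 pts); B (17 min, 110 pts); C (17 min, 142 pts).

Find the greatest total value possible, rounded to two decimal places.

262.00

Take in order of value per unit:
- C (142/17 per unit): all 17 → value 142, running total 142.00
- B (110/17 per unit): all 17 → value 110, running total 252.00
- A (16/16 per unit): 10 of 16 → value 10×16/16 = 10.0000, running total 262.00
Total 262.00.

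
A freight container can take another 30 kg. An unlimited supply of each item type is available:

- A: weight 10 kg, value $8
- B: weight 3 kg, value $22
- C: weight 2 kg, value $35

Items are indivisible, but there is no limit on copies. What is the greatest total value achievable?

$525

Best value-per-unit is C at 35/2, and filling with it alone uses weight 15×2=30. No mix of the others beats 15×35 = 525.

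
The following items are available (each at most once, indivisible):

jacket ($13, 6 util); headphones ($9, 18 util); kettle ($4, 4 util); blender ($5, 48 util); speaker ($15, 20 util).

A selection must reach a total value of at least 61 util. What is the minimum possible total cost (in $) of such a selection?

14

Subsets with value ≥ 61, sorted by total cost:
- headphones+blender: cost 14, value 66
- headphones+kettle+blender: cost 18, value 70
- blender+speaker: cost 20, value 68
- kettle+blender+speaker: cost 24, value 72
Minimum cost: 14 $.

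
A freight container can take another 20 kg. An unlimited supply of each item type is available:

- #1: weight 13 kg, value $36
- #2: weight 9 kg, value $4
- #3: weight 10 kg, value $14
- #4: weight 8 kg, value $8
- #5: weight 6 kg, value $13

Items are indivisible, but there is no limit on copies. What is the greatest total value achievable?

Best value-per-unit is #1 at 36/13; filling with it alone gives 1×36 = 36.
Optimal mix: 1×#1 + 1×#5 → weight 19, value 49.

$49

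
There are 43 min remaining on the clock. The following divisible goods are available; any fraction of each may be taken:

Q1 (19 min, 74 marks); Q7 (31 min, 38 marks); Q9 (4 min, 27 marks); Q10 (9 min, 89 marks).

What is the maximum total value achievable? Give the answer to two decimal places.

203.48

Take in order of value per unit:
- Q10 (89/9 per unit): all 9 → value 89, running total 89.00
- Q9 (27/4 per unit): all 4 → value 27, running total 116.00
- Q1 (74/19 per unit): all 19 → value 74, running total 190.00
- Q7 (38/31 per unit): 11 of 31 → value 11×38/31 = 13.4839, running total 203.48
Total 203.48.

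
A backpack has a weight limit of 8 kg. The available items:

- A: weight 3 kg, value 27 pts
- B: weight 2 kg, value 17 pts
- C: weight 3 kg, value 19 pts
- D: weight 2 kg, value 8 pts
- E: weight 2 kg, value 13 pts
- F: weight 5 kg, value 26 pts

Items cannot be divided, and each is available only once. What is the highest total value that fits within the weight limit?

63 pts

This is a 0/1 knapsack; check combinations near the capacity.
- A+B+C: weight 3+2+3=8, value 27+17+19=63
- A+C+E: weight 3+3+2=8, value 27+19+13=59
- A+B+E: weight 3+2+2=7, value 27+17+13=57
Best: 63 pts.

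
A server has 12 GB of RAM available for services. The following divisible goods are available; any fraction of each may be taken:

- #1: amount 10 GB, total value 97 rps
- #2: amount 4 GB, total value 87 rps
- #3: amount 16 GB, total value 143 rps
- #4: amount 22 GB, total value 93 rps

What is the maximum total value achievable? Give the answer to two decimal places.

Take in order of value per unit:
- #2 (87/4 per unit): all 4 → value 87, running total 87.00
- #1 (97/10 per unit): 8 of 10 → value 8×97/10 = 77.6000, running total 164.60
Total 164.60.

164.60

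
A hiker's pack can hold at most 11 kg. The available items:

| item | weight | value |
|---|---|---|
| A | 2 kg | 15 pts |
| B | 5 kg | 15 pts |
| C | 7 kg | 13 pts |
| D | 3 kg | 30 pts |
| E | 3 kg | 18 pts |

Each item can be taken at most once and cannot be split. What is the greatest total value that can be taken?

Check high-value combinations within 11 kg:
- A+D+E: weight 2+3+3=8, value 15+30+18=63
- B+D+E: weight 5+3+3=11, value 15+30+18=63
- A+B+D: weight 2+5+3=10, value 15+15+30=60
- D+E: weight 3+3=6, value 30+18=48
- A+B+E: weight 2+5+3=10, value 15+15+18=48
Best: 63 pts.

63 pts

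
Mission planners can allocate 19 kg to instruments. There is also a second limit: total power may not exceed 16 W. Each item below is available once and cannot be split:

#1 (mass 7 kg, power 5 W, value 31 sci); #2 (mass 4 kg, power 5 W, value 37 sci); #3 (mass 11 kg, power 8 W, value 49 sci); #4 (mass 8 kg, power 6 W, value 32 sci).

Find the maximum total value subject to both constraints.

100 sci

Feasible sets respecting both limits:
- #1+#2+#4: mass 19, power 16, value 100
- #2+#3: mass 15, power 13, value 86
- #3+#4: mass 19, power 14, value 81
Best: 100 sci.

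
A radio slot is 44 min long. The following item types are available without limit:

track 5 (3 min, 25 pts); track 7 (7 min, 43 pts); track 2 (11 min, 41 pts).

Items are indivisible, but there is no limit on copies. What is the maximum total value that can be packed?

Best value-per-unit is track 5 at 25/3, and filling with it alone uses duration 14×3=42. No mix of the others beats 14×25 = 350.

350 pts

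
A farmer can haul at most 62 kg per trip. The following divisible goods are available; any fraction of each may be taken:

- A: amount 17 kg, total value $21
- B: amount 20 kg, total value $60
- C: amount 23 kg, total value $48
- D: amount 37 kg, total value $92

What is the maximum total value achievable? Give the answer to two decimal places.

162.43

Take in order of value per unit:
- B (60/20 per unit): all 20 → value 60, running total 60.00
- D (92/37 per unit): all 37 → value 92, running total 152.00
- C (48/23 per unit): 5 of 23 → value 5×48/23 = 10.4348, running total 162.43
Total 162.43.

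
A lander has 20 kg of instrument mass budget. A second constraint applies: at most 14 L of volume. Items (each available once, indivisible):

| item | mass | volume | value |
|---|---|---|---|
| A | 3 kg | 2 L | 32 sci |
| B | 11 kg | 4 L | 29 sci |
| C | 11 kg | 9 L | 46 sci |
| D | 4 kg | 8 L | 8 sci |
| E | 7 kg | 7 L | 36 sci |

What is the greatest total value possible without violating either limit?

78 sci

Feasible sets respecting both limits:
- A+C: mass 14, volume 11, value 78
- A+B+D: mass 18, volume 14, value 69
- A+E: mass 10, volume 9, value 68
- B+E: mass 18, volume 11, value 65
Best: 78 sci.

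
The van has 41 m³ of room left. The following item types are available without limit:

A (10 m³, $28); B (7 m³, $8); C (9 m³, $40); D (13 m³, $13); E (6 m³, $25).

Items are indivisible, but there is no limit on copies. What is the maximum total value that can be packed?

Best value-per-unit is C at 40/9; filling with it alone gives 4×40 = 160.
Optimal mix: 3×C + 2×E → volume 39, value 170.

$170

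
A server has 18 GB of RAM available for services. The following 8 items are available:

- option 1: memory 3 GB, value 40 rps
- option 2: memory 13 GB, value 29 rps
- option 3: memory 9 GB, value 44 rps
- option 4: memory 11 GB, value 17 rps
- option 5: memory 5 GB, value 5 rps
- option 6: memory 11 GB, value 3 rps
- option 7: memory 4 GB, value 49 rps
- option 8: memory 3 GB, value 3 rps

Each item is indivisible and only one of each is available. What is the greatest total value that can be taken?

133 rps

Check high-value combinations within 18 GB:
- option 1+option 3+option 7: memory 3+9+4=16, value 40+44+49=133
- option 1+option 4+option 7: memory 3+11+4=18, value 40+17+49=106
- option 3+option 5+option 7: memory 9+5+4=18, value 44+5+49=98
- option 1+option 5+option 7+option 8: memory 3+5+4+3=15, value 40+5+49+3=97
- option 3+option 7+option 8: memory 9+4+3=16, value 44+49+3=96
Best: 133 rps.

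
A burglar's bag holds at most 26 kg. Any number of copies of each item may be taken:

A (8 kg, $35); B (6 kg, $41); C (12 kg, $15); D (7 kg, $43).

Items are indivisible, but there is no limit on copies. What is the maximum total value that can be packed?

$168

Best value-per-unit is B at 41/6; filling with it alone gives 4×41 = 164.
Optimal mix: 2×B + 2×D → weight 26, value 168.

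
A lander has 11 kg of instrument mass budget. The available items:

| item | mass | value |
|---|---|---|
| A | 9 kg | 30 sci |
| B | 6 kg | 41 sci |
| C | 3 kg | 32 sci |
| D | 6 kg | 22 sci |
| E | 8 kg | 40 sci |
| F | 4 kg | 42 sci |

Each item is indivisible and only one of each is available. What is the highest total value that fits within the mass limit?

83 sci

This is a 0/1 knapsack; check combinations near the capacity.
- B+F: mass 6+4=10, value 41+42=83
- C+F: mass 3+4=7, value 32+42=74
- B+C: mass 6+3=9, value 41+32=73
- C+E: mass 3+8=11, value 32+40=72
- D+F: mass 6+4=10, value 22+42=64
Best: 83 sci.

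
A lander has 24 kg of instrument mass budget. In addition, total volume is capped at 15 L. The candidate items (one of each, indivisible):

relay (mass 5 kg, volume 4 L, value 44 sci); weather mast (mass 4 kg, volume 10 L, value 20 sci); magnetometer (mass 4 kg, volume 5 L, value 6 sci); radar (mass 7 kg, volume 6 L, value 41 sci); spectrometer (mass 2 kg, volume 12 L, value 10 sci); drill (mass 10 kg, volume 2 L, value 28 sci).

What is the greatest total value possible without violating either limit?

Feasible sets respecting both limits:
- relay+radar+drill: mass 22, volume 12, value 113
- relay+magnetometer+radar: mass 16, volume 15, value 91
- relay+radar: mass 12, volume 10, value 85
- relay+magnetometer+drill: mass 19, volume 11, value 78
Best: 113 sci.

113 sci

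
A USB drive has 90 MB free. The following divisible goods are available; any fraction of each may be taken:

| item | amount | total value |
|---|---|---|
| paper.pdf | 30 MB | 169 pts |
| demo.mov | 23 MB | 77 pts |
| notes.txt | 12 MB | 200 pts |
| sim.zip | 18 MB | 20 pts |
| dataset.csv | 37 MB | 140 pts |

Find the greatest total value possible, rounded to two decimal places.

Take in order of value per unit:
- notes.txt (200/12 per unit): all 12 → value 200, running total 200.00
- paper.pdf (169/30 per unit): all 30 → value 169, running total 369.00
- dataset.csv (140/37 per unit): all 37 → value 140, running total 509.00
- demo.mov (77/23 per unit): 11 of 23 → value 11×77/23 = 36.8261, running total 545.83
Total 545.83.

545.83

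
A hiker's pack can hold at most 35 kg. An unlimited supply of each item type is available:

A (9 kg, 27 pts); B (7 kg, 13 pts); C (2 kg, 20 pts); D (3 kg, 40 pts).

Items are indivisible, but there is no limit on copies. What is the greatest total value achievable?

460 pts

Best value-per-unit is D at 40/3; filling with it alone gives 11×40 = 440.
Optimal mix: 1×C + 11×D → weight 35, value 460.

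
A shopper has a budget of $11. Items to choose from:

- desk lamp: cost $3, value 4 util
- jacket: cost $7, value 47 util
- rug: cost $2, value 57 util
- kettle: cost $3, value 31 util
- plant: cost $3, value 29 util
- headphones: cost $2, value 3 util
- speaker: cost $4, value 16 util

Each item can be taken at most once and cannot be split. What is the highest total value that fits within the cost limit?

121 util

This is a 0/1 knapsack; check combinations near the capacity.
- desk lamp+rug+kettle+plant: cost 3+2+3+3=11, value 4+57+31+29=121
- rug+kettle+plant+headphones: cost 2+3+3+2=10, value 57+31+29+3=120
- rug+kettle+plant: cost 2+3+3=8, value 57+31+29=117
- jacket+rug+headphones: cost 7+2+2=11, value 47+57+3=107
Best: 121 util.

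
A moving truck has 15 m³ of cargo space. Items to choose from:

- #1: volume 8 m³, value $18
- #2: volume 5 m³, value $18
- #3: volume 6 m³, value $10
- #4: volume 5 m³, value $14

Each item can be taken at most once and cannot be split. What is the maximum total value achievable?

Check high-value combinations within 15 m³:
- #1+#2: volume 8+5=13, value 18+18=36
- #2+#4: volume 5+5=10, value 18+14=32
- #1+#4: volume 8+5=13, value 18+14=32
- #2+#3: volume 5+6=11, value 18+10=28
Best: $36.

$36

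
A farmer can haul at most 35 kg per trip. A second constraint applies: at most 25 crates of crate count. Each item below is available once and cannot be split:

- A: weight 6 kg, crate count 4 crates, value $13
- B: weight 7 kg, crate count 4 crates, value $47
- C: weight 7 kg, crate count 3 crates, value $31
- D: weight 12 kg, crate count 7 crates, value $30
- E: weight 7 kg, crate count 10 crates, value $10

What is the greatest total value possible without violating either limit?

$121

Feasible sets respecting both limits:
- A+B+C+D: weight 32, crate count 18, value 121
- B+C+D+E: weight 33, crate count 24, value 118
- B+C+D: weight 26, crate count 14, value 108
- A+B+C+E: weight 27, crate count 21, value 101
Best: $121.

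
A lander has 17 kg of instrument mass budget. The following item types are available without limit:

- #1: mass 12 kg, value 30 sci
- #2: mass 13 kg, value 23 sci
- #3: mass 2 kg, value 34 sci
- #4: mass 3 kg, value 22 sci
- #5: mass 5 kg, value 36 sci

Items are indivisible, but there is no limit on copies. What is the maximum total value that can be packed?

272 sci

Best value-per-unit is #3 at 34/2, and filling with it alone uses mass 8×2=16. No mix of the others beats 8×34 = 272.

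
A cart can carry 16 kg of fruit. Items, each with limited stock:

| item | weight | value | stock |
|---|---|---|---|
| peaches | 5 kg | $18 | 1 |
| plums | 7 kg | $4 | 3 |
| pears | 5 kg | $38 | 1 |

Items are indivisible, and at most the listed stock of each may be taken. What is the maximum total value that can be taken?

$56

Top feasible selections:
- 1×peaches + 1×pears: weight 10, value 56
- 1×plums + 1×pears: weight 12, value 42
- 1×pears: weight 5, value 38
- 1×peaches + 1×plums: weight 12, value 22
Best: $56.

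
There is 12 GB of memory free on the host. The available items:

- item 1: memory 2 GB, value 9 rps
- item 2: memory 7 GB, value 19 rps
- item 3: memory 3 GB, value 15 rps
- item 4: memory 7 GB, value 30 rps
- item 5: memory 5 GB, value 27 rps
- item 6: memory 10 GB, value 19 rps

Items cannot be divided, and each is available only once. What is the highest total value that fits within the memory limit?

57 rps

Check high-value combinations within 12 GB:
- item 4+item 5: memory 7+5=12, value 30+27=57
- item 1+item 3+item 4: memory 2+3+7=12, value 9+15+30=54
- item 1+item 3+item 5: memory 2+3+5=10, value 9+15+27=51
- item 2+item 5: memory 7+5=12, value 19+27=46
- item 3+item 4: memory 3+7=10, value 15+30=45
Best: 57 rps.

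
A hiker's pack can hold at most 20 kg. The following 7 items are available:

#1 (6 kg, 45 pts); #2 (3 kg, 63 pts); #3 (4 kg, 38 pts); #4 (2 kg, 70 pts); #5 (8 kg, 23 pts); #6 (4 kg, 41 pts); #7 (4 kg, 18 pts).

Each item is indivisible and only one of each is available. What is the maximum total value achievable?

257 pts

Check high-value combinations within 20 kg:
- #1+#2+#3+#4+#6: weight 6+3+4+2+4=19, value 45+63+38+70+41=257
- #1+#2+#4+#6+#7: weight 6+3+2+4+4=19, value 45+63+70+41+18=237
- #1+#2+#3+#4+#7: weight 6+3+4+2+4=19, value 45+63+38+70+18=234
- #2+#3+#4+#6+#7: weight 3+4+2+4+4=17, value 63+38+70+41+18=230
- #1+#2+#4+#6: weight 6+3+2+4=15, value 45+63+70+41=219
Best: 257 pts.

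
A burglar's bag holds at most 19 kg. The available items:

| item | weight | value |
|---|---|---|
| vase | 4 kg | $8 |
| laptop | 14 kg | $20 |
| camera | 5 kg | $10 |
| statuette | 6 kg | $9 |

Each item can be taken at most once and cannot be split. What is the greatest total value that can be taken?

$30

Check high-value combinations within 19 kg:
- laptop+camera: weight 14+5=19, value 20+10=30
- vase+laptop: weight 4+14=18, value 8+20=28
- vase+camera+statuette: weight 4+5+6=15, value 8+10+9=27
- laptop: weight 14, value 20
- camera+statuette: weight 5+6=11, value 10+9=19
Best: $30.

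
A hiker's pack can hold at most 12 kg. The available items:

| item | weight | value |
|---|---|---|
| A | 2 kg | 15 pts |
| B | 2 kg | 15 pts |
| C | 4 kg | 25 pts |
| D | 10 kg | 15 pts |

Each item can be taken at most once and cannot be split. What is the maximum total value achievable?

55 pts

Check high-value combinations within 12 kg:
- A+B+C: weight 2+2+4=8, value 15+15+25=55
- A+C: weight 2+4=6, value 15+25=40
- B+C: weight 2+4=6, value 15+25=40
Best: 55 pts.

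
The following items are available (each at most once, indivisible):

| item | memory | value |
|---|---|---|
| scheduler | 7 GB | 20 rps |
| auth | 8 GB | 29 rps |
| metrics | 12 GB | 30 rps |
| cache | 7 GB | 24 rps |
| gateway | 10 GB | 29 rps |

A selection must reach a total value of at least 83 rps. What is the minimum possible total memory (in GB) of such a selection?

Subsets with value ≥ 83, sorted by total memory:
- auth+metrics+cache: memory 27, value 83
- metrics+cache+gateway: memory 29, value 83
- auth+metrics+gateway: memory 30, value 88
Minimum memory: 27 GB.

27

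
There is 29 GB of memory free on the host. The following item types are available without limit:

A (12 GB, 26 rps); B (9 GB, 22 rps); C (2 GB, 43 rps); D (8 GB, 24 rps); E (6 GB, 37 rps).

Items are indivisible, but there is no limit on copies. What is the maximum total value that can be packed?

Best value-per-unit is C at 43/2, and filling with it alone uses memory 14×2=28. No mix of the others beats 14×43 = 602.

602 rps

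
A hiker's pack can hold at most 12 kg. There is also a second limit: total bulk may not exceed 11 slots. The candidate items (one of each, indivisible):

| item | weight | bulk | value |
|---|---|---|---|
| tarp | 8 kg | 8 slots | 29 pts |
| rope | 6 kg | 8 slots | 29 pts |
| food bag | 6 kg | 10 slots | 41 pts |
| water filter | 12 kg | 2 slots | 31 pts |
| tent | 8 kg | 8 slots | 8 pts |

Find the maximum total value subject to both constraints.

Feasible sets respecting both limits:
- food bag: weight 6, bulk 10, value 41
- water filter: weight 12, bulk 2, value 31
- tarp: weight 8, bulk 8, value 29
Best: 41 pts.

41 pts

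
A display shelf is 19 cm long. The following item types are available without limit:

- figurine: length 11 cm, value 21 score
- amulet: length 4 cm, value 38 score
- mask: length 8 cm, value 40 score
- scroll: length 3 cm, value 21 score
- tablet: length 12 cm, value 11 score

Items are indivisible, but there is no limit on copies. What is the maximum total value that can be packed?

173 score

Best value-per-unit is amulet at 38/4; filling with it alone gives 4×38 = 152.
Optimal mix: 4×amulet + 1×scroll → length 19, value 173.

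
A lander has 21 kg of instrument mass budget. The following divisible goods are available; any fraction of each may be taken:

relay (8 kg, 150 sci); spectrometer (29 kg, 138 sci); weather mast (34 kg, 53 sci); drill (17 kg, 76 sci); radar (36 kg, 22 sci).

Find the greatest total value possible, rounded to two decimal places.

211.86

Take in order of value per unit:
- relay (150/8 per unit): all 8 → value 150, running total 150.00
- spectrometer (138/29 per unit): 13 of 29 → value 13×138/29 = 61.8621, running total 211.86
Total 211.86.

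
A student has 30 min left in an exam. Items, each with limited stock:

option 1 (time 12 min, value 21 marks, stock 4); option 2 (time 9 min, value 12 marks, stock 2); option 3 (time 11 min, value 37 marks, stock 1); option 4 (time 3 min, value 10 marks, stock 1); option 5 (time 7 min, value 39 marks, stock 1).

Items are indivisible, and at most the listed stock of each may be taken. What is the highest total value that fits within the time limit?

98 marks

Best selections within time 30 and stock limits:
- 1×option 2 + 1×option 3 + 1×option 4 + 1×option 5: time 30, value 98
- 1×option 1 + 1×option 3 + 1×option 5: time 30, value 97
Best: 98 marks.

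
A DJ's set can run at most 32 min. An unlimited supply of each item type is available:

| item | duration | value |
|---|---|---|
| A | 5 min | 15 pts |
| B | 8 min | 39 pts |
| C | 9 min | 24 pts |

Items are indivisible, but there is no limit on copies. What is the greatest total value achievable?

Best value-per-unit is B at 39/8, and filling with it alone uses duration 4×8=32. No mix of the others beats 4×39 = 156.

156 pts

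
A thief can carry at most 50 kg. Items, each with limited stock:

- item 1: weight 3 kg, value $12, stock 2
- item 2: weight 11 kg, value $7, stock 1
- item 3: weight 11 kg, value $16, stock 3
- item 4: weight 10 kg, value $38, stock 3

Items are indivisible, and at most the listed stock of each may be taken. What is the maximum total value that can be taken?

Top feasible selections:
- 2×item 1 + 1×item 3 + 3×item 4: weight 47, value 154
- 2×item 1 + 1×item 2 + 3×item 4: weight 47, value 145
- 1×item 1 + 1×item 3 + 3×item 4: weight 44, value 142
Best: $154.

$154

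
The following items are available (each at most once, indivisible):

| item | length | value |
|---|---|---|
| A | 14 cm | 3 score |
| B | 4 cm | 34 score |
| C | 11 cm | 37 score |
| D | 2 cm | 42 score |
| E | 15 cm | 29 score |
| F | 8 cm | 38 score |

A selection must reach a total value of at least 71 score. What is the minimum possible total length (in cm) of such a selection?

Subsets with value ≥ 71, sorted by total length:
- B+D: length 6, value 76
- D+F: length 10, value 80
- B+F: length 12, value 72
- C+D: length 13, value 79
Minimum length: 6 cm.

6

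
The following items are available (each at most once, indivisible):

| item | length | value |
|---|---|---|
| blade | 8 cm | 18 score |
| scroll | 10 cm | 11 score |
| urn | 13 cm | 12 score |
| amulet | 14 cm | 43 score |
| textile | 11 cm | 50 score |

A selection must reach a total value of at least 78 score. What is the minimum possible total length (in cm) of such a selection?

25

Subsets with value ≥ 78, sorted by total length:
- amulet+textile: length 25, value 93
- blade+scroll+textile: length 29, value 79
Minimum length: 25 cm.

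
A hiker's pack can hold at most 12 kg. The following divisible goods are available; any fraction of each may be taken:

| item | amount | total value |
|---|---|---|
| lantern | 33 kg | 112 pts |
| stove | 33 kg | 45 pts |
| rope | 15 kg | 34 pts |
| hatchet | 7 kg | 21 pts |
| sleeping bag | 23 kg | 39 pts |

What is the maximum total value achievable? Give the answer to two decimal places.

Take in order of value per unit:
- lantern (112/33 per unit): 12 of 33 → value 12×112/33 = 40.7273, running total 40.73
Total 40.73.

40.73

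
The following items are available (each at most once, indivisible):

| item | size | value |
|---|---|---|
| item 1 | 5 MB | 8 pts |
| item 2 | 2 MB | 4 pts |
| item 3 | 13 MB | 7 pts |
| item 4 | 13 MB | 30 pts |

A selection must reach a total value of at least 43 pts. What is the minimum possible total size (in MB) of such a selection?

Subsets with value ≥ 43, sorted by total size:
- item 1+item 3+item 4: size 31, value 45
- item 1+item 2+item 3+item 4: size 33, value 49
Minimum size: 31 MB.

31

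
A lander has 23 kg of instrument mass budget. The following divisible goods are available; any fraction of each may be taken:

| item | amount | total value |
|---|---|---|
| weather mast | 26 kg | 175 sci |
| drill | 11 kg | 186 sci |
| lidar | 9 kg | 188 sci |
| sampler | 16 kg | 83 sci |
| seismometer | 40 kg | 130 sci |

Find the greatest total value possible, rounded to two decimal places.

Take in order of value per unit:
- lidar (188/9 per unit): all 9 → value 188, running total 188.00
- drill (186/11 per unit): all 11 → value 186, running total 374.00
- weather mast (175/26 per unit): 3 of 26 → value 3×175/26 = 20.1923, running total 394.19
Total 394.19.

394.19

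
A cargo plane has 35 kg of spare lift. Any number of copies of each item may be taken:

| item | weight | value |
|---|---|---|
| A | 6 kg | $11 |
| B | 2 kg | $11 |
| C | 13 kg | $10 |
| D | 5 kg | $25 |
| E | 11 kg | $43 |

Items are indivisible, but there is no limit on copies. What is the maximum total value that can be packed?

Best value-per-unit is B at 11/2; filling with it alone gives 17×11 = 187.
Optimal mix: 15×B + 1×D → weight 35, value 190.

$190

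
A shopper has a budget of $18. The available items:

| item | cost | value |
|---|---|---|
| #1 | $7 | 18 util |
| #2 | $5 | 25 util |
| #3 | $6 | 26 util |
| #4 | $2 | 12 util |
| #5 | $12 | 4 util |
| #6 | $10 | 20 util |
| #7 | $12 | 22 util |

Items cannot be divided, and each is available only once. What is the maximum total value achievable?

This is a 0/1 knapsack; check combinations near the capacity.
- #1+#2+#3: cost 7+5+6=18, value 18+25+26=69
- #2+#3+#4: cost 5+6+2=13, value 25+26+12=63
- #3+#4+#6: cost 6+2+10=18, value 26+12+20=58
- #2+#4+#6: cost 5+2+10=17, value 25+12+20=57
Best: 69 util.

69 util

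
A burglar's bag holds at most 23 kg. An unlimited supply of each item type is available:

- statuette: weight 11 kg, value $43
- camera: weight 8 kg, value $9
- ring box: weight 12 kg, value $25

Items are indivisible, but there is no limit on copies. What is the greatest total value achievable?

$86

Best value-per-unit is statuette at 43/11, and filling with it alone uses weight 2×11=22. No mix of the others beats 2×43 = 86.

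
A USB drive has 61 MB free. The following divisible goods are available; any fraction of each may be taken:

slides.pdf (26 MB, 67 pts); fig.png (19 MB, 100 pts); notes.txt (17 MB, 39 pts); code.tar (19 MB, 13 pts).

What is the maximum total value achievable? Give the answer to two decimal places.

Take in order of value per unit:
- fig.png (100/19 per unit): all 19 → value 100, running total 100.00
- slides.pdf (67/26 per unit): all 26 → value 67, running total 167.00
- notes.txt (39/17 per unit): 16 of 17 → value 16×39/17 = 36.7059, running total 203.71
Total 203.71.

203.71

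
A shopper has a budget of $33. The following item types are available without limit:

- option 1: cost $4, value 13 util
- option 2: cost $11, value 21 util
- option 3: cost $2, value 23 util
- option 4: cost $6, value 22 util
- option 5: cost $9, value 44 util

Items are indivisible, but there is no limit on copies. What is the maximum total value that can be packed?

368 util

Best value-per-unit is option 3 at 23/2, and filling with it alone uses cost 16×2=32. No mix of the others beats 16×23 = 368.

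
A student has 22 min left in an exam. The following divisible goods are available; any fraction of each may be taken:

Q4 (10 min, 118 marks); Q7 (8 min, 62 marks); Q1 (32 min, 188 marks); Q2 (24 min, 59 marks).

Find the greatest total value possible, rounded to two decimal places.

203.50

Take in order of value per unit:
- Q4 (118/10 per unit): all 10 → value 118, running total 118.00
- Q7 (62/8 per unit): all 8 → value 62, running total 180.00
- Q1 (188/32 per unit): 4 of 32 → value 4×188/32 = 23.5000, running total 203.50
Total 203.50.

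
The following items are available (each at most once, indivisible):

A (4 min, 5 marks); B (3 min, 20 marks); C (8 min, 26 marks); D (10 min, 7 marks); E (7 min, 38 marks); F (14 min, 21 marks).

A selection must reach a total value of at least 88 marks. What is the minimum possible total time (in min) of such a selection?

Subsets with value ≥ 88, sorted by total time:
- A+B+C+E: time 22, value 89
- B+C+D+E: time 28, value 91
- B+C+E+F: time 32, value 105
- A+B+C+D+E: time 32, value 96
Minimum time: 22 min.

22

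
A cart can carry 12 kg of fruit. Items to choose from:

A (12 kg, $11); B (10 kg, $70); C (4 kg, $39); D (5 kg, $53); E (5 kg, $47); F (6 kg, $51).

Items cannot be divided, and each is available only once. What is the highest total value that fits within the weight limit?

$104

This is a 0/1 knapsack; check combinations near the capacity.
- D+F: weight 5+6=11, value 53+51=104
- D+E: weight 5+5=10, value 53+47=100
- E+F: weight 5+6=11, value 47+51=98
- C+D: weight 4+5=9, value 39+53=92
Best: $104.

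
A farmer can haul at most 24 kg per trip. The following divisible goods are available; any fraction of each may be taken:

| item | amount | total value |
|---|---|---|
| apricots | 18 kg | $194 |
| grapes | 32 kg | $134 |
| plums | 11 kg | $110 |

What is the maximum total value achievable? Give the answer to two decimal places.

254.00

Take in order of value per unit:
- apricots (194/18 per unit): all 18 → value 194, running total 194.00
- plums (110/11 per unit): 6 of 11 → value 6×110/11 = 60.0000, running total 254.00
Total 254.00.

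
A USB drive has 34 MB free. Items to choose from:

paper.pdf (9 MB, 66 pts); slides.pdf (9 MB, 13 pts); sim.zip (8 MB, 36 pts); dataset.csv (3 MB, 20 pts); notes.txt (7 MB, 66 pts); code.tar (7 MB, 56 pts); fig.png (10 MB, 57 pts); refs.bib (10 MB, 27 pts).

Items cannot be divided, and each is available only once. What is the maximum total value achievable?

245 pts

Check high-value combinations within 34 MB:
- paper.pdf+notes.txt+code.tar+fig.png: size 9+7+7+10=33, value 66+66+56+57=245
- paper.pdf+sim.zip+dataset.csv+notes.txt+code.tar: size 9+8+3+7+7=34, value 66+36+20+66+56=244
- paper.pdf+sim.zip+notes.txt+fig.png: size 9+8+7+10=34, value 66+36+66+57=225
- paper.pdf+sim.zip+notes.txt+code.tar: size 9+8+7+7=31, value 66+36+66+56=224
Best: 245 pts.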